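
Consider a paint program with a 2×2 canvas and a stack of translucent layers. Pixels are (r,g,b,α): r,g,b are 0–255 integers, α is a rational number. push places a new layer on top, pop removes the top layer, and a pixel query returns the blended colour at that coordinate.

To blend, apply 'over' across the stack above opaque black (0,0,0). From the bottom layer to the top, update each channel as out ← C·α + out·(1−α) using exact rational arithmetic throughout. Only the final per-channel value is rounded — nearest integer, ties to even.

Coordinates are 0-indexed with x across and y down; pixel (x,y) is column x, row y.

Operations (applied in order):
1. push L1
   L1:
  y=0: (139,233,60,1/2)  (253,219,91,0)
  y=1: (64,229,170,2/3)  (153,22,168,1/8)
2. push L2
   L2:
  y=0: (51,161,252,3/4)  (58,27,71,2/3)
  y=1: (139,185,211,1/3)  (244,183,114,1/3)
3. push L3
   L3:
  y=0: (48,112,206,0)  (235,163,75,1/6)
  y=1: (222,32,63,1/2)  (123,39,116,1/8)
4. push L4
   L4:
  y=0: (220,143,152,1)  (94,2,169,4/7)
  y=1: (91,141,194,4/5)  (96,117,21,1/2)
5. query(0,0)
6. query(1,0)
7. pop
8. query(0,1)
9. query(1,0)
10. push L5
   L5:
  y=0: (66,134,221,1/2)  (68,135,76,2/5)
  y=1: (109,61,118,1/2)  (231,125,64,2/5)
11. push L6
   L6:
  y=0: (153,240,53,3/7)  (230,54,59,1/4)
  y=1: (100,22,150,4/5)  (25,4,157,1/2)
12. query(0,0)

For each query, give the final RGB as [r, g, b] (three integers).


(0,0) stack=L1,L2,L3,L4; from [0,0,0]:
+L1 (α=1/2) → [139/2, 233/2, 30]
+L2 (α=3/4) → [445/8, 1199/8, 393/2]
+L3 (α=0) → [445/8, 1199/8, 393/2]
+L4 (α=1) → [220, 143, 152]
= [220, 143, 152]

at x=1,y=0 over L1,L2,L3,L4:
L1 α=0: [0, 0, 0]
L2 α=2/3: [116/3, 18, 142/3]
L3 α=1/6: [1285/18, 253/6, 935/18]
L4 α=4/7: [3541/42, 269/14, 713/6]
→ [84, 19, 119]

query (0,1) [L1,L2,L3] — begin 0,0,0
after L1 α=2/3: [128/3, 458/3, 340/3]
after L2 α=1/3: [673/9, 1471/9, 1313/9]
after L3 α=1/2: [2671/18, 1759/18, 940/9]
→ [148, 98, 104]

(1,0) stack=L1,L2,L3; from [0,0,0]:
after L1 α=0: [0, 0, 0]
after L2 α=2/3: [116/3, 18, 142/3]
after L3 α=1/6: [1285/18, 253/6, 935/18]
rounded: [71, 42, 52]

query (0,0) [L1,L2,L3,L5,L6] — begin 0,0,0
after L1 α=1/2: [139/2, 233/2, 30]
after L2 α=3/4: [445/8, 1199/8, 393/2]
after L3 α=0: [445/8, 1199/8, 393/2]
after L5 α=1/2: [973/16, 2271/16, 835/4]
after L6 α=3/7: [2809/28, 5151/28, 142]
= [100, 184, 142]


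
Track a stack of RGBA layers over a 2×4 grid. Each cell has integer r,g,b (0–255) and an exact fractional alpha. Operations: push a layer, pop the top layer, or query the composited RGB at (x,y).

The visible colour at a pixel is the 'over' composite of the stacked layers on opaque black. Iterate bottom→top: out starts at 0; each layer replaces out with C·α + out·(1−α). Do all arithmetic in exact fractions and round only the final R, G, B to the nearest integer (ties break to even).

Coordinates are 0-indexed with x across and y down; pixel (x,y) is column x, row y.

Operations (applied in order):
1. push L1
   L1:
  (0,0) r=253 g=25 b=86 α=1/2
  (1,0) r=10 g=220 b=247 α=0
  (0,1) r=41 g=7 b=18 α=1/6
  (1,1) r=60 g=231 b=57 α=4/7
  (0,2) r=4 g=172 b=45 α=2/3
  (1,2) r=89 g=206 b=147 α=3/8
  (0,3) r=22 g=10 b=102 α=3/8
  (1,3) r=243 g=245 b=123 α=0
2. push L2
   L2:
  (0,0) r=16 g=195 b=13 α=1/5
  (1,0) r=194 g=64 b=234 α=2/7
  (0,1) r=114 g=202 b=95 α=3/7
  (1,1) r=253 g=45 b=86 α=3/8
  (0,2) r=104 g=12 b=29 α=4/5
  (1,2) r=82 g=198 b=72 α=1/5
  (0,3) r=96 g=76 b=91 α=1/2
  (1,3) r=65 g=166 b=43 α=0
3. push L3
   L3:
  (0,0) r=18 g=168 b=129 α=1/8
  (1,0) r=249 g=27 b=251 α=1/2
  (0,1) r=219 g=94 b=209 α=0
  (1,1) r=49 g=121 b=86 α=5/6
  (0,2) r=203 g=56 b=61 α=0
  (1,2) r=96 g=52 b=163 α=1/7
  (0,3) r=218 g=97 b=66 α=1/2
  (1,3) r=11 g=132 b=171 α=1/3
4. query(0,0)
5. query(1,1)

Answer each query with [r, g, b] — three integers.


at x=0,y=0 over L1,L2,L3:
+L1 (α=1/2) → [253/2, 25/2, 43]
+L2 (α=1/5) → [522/5, 49, 37]
+L3 (α=1/8) → [468/5, 511/8, 97/2]
rounded: [94, 64, 48]

(1,1) stack=L1,L2,L3; from [0,0,0]:
+L1 (α=4/7) → [240/7, 132, 228/7]
+L2 (α=3/8) → [6513/56, 795/8, 1473/28]
+L3 (α=5/6) → [20233/336, 5635/48, 13513/168]
→ [60, 117, 80]


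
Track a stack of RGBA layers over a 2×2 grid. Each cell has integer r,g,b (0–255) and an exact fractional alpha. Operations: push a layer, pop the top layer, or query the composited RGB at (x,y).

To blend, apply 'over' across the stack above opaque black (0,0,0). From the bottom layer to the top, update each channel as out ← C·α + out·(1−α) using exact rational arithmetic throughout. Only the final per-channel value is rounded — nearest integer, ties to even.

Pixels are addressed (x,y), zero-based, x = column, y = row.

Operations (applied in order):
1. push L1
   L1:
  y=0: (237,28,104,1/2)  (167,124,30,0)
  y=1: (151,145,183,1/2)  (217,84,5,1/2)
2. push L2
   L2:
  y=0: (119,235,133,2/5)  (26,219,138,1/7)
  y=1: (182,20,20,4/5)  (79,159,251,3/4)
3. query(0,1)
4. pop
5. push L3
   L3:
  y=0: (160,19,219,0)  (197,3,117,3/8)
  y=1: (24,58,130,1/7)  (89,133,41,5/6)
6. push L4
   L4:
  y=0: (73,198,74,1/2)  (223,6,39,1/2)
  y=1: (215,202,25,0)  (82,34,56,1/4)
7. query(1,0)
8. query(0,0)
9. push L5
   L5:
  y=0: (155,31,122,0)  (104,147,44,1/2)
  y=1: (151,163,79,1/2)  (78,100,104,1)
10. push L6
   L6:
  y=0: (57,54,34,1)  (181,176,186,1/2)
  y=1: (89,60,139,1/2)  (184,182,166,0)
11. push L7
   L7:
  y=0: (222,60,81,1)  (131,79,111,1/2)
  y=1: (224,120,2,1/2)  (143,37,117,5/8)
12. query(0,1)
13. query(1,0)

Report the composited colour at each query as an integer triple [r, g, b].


query (0,1) [L1,L2] — begin 0,0,0
L1 α=1/2: [151/2, 145/2, 183/2]
L2 α=4/5: [1607/10, 61/2, 343/10]
= [161, 30, 34]

at x=1,y=0 over L1,L3,L4:
after L1 α=0: [0, 0, 0]
after L3 α=3/8: [591/8, 9/8, 351/8]
after L4 α=1/2: [2375/16, 57/16, 663/16]
→ [148, 4, 41]

(0,0) stack=L1,L3,L4; from [0,0,0]:
L1 α=1/2: [237/2, 14, 52]
L3 α=0: [237/2, 14, 52]
L4 α=1/2: [383/4, 106, 63]
rounded: [96, 106, 63]

(0,1) stack=L1,L3,L4,L5,L6,L7; from [0,0,0]:
L1 α=1/2: [151/2, 145/2, 183/2]
L3 α=1/7: [477/7, 493/7, 97]
L4 α=0: [477/7, 493/7, 97]
L5 α=1/2: [767/7, 817/7, 88]
L6 α=1/2: [695/7, 1237/14, 227/2]
L7 α=1/2: [2263/14, 2917/28, 231/4]
→ [162, 104, 58]

at x=1,y=0 over L1,L3,L4,L5,L6,L7:
+L1 (α=0) → [0, 0, 0]
+L3 (α=3/8) → [591/8, 9/8, 351/8]
+L4 (α=1/2) → [2375/16, 57/16, 663/16]
+L5 (α=1/2) → [4039/32, 2409/32, 1367/32]
+L6 (α=1/2) → [9831/64, 8041/64, 7319/64]
+L7 (α=1/2) → [18215/128, 13097/128, 14423/128]
rounded: [142, 102, 113]


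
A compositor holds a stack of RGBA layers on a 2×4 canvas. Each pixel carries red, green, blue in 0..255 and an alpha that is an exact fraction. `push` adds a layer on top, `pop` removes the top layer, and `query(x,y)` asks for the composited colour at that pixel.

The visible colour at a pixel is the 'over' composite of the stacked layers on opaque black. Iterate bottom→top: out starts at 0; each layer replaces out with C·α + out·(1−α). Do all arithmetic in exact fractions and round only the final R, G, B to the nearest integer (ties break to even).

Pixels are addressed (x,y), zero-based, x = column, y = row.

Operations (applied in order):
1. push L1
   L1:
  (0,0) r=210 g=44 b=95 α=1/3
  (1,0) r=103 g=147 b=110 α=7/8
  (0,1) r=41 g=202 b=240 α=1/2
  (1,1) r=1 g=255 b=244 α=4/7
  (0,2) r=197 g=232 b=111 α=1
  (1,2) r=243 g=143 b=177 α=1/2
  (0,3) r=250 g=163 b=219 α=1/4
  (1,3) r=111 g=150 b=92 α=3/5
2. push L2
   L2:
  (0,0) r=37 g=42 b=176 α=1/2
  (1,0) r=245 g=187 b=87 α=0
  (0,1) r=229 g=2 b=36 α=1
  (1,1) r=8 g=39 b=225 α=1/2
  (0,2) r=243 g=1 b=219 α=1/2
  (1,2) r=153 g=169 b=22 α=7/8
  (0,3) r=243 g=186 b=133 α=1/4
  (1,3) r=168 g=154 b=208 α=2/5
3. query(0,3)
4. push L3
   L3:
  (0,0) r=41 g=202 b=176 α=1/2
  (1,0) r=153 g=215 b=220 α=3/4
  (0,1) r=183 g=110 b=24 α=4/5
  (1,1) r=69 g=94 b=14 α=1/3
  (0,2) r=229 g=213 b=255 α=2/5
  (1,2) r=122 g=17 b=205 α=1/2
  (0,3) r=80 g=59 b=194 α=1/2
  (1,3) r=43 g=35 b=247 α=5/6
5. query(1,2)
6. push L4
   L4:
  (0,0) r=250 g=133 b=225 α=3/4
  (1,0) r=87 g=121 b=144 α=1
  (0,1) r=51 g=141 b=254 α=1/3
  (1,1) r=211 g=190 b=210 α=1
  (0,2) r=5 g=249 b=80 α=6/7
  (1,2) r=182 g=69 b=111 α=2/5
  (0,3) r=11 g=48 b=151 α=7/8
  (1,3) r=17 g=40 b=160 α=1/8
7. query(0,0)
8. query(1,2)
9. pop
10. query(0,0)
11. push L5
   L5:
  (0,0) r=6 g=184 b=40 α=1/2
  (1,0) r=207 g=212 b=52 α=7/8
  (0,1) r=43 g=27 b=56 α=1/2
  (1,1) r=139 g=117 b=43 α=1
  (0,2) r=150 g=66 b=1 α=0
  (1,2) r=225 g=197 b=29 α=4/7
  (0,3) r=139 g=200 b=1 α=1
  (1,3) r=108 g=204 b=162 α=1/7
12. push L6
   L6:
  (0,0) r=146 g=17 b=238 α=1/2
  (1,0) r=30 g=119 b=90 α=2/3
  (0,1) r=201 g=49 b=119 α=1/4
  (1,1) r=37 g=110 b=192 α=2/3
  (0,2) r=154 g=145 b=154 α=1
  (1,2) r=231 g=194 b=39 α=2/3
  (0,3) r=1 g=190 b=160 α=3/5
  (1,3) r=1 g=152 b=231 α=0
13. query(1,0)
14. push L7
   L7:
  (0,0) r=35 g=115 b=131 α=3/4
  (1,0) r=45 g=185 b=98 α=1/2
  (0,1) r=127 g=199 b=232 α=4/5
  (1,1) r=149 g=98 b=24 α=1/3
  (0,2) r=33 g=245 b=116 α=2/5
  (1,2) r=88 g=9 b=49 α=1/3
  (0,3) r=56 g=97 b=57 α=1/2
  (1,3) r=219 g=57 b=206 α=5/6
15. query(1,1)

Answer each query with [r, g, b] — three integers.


at x=0,y=3 over L1,L2:
L1 α=1/4: [125/2, 163/4, 219/4]
L2 α=1/4: [861/8, 1233/16, 1189/16]
= [108, 77, 74]

at x=1,y=2 over L1,L2,L3:
+L1 (α=1/2) → [243/2, 143/2, 177/2]
+L2 (α=7/8) → [2385/16, 2509/16, 485/16]
+L3 (α=1/2) → [4337/32, 2781/32, 3765/32]
rounded: [136, 87, 118]

at x=0,y=0 over L1,L2,L3,L4:
L1 α=1/3: [70, 44/3, 95/3]
L2 α=1/2: [107/2, 85/3, 623/6]
L3 α=1/2: [189/4, 691/6, 1679/12]
L4 α=3/4: [3189/16, 3085/24, 9779/48]
= [199, 129, 204]

(1,2) stack=L1,L2,L3,L4; from [0,0,0]:
after L1 α=1/2: [243/2, 143/2, 177/2]
after L2 α=7/8: [2385/16, 2509/16, 485/16]
after L3 α=1/2: [4337/32, 2781/32, 3765/32]
after L4 α=2/5: [24659/160, 12759/160, 18399/160]
rounded: [154, 80, 115]

(0,0) stack=L1,L2,L3; from [0,0,0]:
L1 α=1/3: [70, 44/3, 95/3]
L2 α=1/2: [107/2, 85/3, 623/6]
L3 α=1/2: [189/4, 691/6, 1679/12]
= [47, 115, 140]

query (1,0) [L1,L2,L3,L5,L6] — begin 0,0,0
after L1 α=7/8: [721/8, 1029/8, 385/4]
after L2 α=0: [721/8, 1029/8, 385/4]
after L3 α=3/4: [4393/32, 6189/32, 3025/16]
after L5 α=7/8: [50761/256, 53677/256, 8849/128]
after L6 α=2/3: [66121/768, 114605/768, 31889/384]
rounded: [86, 149, 83]

(1,1) stack=L1,L2,L3,L5,L6,L7; from [0,0,0]:
after L1 α=4/7: [4/7, 1020/7, 976/7]
after L2 α=1/2: [30/7, 1293/14, 2551/14]
after L3 α=1/3: [181/7, 1951/21, 883/7]
after L5 α=1: [139, 117, 43]
after L6 α=2/3: [71, 337/3, 427/3]
after L7 α=1/3: [97, 968/9, 926/9]
→ [97, 108, 103]


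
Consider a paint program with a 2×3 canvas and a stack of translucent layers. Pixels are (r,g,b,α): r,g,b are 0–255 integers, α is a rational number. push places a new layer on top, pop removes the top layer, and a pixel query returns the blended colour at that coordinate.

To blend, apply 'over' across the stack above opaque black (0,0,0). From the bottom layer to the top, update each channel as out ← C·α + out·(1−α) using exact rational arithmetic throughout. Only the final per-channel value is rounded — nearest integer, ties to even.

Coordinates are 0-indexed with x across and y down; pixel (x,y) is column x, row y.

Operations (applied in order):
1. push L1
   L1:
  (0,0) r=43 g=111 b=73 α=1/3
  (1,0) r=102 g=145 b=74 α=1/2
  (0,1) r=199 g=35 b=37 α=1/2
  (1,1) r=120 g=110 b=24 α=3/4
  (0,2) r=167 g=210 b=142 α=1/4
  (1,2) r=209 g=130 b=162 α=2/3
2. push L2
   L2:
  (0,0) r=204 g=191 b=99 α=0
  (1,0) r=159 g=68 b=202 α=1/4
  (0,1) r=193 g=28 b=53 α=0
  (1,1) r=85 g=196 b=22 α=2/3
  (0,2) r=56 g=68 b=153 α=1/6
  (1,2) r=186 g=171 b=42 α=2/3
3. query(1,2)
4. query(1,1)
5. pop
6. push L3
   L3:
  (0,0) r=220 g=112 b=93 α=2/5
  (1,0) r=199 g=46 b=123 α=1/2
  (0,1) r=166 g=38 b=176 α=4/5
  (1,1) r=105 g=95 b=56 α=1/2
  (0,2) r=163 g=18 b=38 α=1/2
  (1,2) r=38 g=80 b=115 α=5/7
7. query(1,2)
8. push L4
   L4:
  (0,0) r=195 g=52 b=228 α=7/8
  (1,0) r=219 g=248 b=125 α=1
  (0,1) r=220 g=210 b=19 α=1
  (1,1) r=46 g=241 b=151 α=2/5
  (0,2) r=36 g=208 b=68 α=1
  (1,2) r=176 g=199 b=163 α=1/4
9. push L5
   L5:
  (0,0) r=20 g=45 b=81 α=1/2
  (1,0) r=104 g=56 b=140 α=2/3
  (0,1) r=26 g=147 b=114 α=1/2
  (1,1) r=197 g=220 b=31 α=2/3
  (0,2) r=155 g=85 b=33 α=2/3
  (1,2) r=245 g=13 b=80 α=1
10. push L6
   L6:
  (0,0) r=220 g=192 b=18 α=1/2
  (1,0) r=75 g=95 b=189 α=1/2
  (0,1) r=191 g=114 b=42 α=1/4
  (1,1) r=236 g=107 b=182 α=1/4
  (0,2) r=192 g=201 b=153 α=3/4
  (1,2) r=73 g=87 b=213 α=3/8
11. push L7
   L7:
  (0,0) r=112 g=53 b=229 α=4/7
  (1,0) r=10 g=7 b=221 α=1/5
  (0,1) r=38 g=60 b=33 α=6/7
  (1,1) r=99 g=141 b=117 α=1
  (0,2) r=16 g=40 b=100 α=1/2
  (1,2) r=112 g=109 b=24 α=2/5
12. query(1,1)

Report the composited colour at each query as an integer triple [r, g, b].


at x=1,y=2 over L1,L2:
after L1 α=2/3: [418/3, 260/3, 108]
after L2 α=2/3: [1534/9, 1286/9, 64]
rounded: [170, 143, 64]

(1,1) stack=L1,L2; from [0,0,0]:
after L1 α=3/4: [90, 165/2, 18]
after L2 α=2/3: [260/3, 949/6, 62/3]
→ [87, 158, 21]

query (1,2) [L1,L3] — begin 0,0,0
L1 α=2/3: [418/3, 260/3, 108]
L3 α=5/7: [1406/21, 1720/21, 113]
→ [67, 82, 113]

(1,1) stack=L1,L3,L4,L5,L6,L7; from [0,0,0]:
+L1 (α=3/4) → [90, 165/2, 18]
+L3 (α=1/2) → [195/2, 355/4, 37]
+L4 (α=2/5) → [769/10, 2993/20, 413/5]
+L5 (α=2/3) → [4709/30, 3931/20, 241/5]
+L6 (α=1/4) → [7069/40, 13933/80, 1633/20]
+L7 (α=1) → [99, 141, 117]
= [99, 141, 117]


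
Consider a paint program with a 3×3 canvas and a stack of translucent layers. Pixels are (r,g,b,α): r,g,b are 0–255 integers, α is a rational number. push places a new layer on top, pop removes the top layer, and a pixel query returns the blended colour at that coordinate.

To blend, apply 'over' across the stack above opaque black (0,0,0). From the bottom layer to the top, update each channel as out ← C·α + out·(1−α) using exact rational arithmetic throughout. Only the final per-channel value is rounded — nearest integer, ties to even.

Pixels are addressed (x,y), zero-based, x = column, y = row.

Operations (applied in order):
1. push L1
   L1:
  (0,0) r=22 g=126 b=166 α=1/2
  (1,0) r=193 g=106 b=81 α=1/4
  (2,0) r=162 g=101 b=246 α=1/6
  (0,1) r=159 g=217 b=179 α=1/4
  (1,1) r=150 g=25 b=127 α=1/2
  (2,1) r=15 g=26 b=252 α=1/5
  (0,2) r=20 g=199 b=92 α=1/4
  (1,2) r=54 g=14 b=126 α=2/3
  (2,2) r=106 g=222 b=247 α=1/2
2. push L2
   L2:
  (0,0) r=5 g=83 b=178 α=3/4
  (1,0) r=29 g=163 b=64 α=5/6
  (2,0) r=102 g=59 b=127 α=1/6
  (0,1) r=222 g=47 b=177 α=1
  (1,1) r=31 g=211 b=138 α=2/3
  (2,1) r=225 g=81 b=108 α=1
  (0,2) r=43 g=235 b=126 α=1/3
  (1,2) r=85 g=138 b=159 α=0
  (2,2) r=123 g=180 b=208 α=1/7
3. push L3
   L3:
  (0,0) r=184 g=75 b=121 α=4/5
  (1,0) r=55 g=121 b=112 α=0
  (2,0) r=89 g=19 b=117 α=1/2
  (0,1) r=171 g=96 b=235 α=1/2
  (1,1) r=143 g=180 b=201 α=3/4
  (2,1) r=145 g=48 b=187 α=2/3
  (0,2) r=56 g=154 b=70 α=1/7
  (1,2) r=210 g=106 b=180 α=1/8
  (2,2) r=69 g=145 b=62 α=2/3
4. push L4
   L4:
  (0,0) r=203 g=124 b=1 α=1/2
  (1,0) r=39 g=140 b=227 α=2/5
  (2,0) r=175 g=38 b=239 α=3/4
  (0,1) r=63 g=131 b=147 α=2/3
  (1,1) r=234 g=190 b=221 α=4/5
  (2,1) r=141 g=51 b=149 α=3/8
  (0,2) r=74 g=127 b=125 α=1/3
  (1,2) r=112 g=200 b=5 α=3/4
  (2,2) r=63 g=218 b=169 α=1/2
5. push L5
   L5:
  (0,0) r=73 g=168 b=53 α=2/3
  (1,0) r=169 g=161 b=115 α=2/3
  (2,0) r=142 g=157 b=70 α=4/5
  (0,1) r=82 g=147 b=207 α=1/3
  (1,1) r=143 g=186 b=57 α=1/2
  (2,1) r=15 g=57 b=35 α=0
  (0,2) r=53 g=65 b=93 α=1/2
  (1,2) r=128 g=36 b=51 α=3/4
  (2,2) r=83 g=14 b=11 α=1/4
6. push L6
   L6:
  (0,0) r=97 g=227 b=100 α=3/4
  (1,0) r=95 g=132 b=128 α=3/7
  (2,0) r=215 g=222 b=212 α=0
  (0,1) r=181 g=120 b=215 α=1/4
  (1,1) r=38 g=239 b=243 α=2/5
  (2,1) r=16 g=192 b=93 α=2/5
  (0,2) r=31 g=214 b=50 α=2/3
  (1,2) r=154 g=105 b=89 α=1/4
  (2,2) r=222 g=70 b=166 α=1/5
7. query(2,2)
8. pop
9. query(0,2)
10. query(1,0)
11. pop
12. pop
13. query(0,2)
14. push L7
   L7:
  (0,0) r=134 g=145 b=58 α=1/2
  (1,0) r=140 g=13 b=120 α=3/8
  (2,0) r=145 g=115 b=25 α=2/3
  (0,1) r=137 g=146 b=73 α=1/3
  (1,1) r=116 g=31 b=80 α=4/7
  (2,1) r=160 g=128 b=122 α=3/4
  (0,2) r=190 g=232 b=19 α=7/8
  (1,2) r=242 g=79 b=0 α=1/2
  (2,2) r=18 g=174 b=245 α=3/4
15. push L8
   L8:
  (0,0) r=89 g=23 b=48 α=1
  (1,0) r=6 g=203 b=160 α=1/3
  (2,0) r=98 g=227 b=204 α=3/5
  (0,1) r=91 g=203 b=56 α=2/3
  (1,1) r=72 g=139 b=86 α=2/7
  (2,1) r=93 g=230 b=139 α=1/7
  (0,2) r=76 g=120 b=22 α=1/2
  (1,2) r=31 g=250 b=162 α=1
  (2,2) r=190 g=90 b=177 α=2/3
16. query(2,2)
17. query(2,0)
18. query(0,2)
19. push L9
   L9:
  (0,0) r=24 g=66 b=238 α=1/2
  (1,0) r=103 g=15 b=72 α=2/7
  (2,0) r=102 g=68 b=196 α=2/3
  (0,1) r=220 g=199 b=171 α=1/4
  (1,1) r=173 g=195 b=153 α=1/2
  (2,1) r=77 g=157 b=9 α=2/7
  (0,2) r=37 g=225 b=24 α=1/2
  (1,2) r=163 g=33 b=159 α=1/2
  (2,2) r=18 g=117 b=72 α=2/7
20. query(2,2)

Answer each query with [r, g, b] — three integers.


(2,2) stack=L1,L2,L3,L4,L5,L6; from [0,0,0]:
L1 α=1/2: [53, 111, 247/2]
L2 α=1/7: [63, 846/7, 949/7]
L3 α=2/3: [67, 2876/21, 1817/21]
L4 α=1/2: [65, 3727/21, 2683/21]
L5 α=1/4: [139/2, 3825/28, 690/7]
L6 α=1/5: [100, 863/7, 3922/35]
rounded: [100, 123, 112]

(0,2) stack=L1,L2,L3,L4,L5; from [0,0,0]:
L1 α=1/4: [5, 199/4, 23]
L2 α=1/3: [53/3, 223/2, 172/3]
L3 α=1/7: [162/7, 823/7, 414/7]
L4 α=1/3: [842/21, 845/7, 1703/21]
L5 α=1/2: [1955/42, 650/7, 1828/21]
= [47, 93, 87]

at x=1,y=0 over L1,L2,L3,L4,L5:
L1 α=1/4: [193/4, 53/2, 81/4]
L2 α=5/6: [773/24, 561/4, 1361/24]
L3 α=0: [773/24, 561/4, 1361/24]
L4 α=2/5: [1397/40, 2803/20, 4993/40]
L5 α=2/3: [14917/120, 3081/20, 4731/40]
→ [124, 154, 118]

at x=0,y=2 over L1,L2,L3:
+L1 (α=1/4) → [5, 199/4, 23]
+L2 (α=1/3) → [53/3, 223/2, 172/3]
+L3 (α=1/7) → [162/7, 823/7, 414/7]
= [23, 118, 59]

query (2,2) [L1,L2,L3,L7,L8] — begin 0,0,0
+L1 (α=1/2) → [53, 111, 247/2]
+L2 (α=1/7) → [63, 846/7, 949/7]
+L3 (α=2/3) → [67, 2876/21, 1817/21]
+L7 (α=3/4) → [121/4, 6919/42, 4313/21]
+L8 (α=2/3) → [547/4, 14479/126, 11747/63]
= [137, 115, 186]

(2,0) stack=L1,L2,L3,L7,L8; from [0,0,0]:
after L1 α=1/6: [27, 101/6, 41]
after L2 α=1/6: [79/2, 859/36, 166/3]
after L3 α=1/2: [257/4, 1543/72, 517/6]
after L7 α=2/3: [1417/12, 18103/216, 817/18]
after L8 α=3/5: [3181/30, 91651/540, 1265/9]
→ [106, 170, 141]

at x=0,y=2 over L1,L2,L3,L7,L8:
+L1 (α=1/4) → [5, 199/4, 23]
+L2 (α=1/3) → [53/3, 223/2, 172/3]
+L3 (α=1/7) → [162/7, 823/7, 414/7]
+L7 (α=7/8) → [1184/7, 12191/56, 1345/56]
+L8 (α=1/2) → [858/7, 18911/112, 2577/112]
→ [123, 169, 23]

query (2,2) [L1,L2,L3,L7,L8,L9] — begin 0,0,0
after L1 α=1/2: [53, 111, 247/2]
after L2 α=1/7: [63, 846/7, 949/7]
after L3 α=2/3: [67, 2876/21, 1817/21]
after L7 α=3/4: [121/4, 6919/42, 4313/21]
after L8 α=2/3: [547/4, 14479/126, 11747/63]
after L9 α=2/7: [2879/28, 101879/882, 67807/441]
= [103, 116, 154]


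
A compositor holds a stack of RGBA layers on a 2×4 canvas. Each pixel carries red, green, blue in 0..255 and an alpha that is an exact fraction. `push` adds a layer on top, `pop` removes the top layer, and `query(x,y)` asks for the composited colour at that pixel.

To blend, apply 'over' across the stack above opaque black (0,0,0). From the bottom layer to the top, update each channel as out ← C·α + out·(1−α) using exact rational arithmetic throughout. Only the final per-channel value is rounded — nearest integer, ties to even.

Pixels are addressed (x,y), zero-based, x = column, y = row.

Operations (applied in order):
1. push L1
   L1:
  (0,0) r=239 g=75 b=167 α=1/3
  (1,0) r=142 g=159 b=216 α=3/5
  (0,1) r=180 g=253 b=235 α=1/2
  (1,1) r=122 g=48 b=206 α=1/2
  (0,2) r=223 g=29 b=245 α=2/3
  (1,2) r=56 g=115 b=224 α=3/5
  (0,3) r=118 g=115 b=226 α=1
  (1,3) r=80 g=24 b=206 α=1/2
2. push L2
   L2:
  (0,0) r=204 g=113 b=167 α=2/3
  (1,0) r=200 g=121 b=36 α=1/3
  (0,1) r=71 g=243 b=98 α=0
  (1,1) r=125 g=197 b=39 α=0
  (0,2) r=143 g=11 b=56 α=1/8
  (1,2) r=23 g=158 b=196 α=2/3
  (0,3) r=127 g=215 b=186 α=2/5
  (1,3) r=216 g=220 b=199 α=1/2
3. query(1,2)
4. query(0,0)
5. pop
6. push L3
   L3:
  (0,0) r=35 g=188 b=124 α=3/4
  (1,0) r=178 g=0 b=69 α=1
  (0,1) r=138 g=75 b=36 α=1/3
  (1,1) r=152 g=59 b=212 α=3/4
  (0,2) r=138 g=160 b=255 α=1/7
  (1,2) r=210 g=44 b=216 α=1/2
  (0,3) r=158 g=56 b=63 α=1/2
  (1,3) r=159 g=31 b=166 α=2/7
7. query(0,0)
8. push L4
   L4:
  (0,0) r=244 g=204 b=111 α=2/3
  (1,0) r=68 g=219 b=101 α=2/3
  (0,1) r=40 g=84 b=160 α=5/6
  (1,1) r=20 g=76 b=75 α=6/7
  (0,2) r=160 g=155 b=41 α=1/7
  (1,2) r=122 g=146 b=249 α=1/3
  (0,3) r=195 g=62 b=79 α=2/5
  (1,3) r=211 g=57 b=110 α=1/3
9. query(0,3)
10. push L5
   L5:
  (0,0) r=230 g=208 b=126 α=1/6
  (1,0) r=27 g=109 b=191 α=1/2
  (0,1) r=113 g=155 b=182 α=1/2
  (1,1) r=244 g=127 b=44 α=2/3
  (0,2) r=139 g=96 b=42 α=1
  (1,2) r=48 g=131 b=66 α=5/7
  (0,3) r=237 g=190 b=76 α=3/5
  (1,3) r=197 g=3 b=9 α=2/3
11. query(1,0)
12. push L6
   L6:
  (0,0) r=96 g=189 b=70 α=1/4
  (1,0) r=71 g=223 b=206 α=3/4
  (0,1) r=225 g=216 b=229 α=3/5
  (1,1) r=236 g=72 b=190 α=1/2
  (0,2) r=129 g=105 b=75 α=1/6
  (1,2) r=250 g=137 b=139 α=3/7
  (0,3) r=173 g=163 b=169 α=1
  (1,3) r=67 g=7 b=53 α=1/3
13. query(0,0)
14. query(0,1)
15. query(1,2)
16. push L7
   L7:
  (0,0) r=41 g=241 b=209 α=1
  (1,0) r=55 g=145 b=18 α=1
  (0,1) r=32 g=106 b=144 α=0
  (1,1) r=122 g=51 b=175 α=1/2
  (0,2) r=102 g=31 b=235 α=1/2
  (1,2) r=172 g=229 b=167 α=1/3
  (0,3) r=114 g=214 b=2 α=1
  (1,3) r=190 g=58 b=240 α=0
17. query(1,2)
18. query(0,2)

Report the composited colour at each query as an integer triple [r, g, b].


(1,2) stack=L1,L2; from [0,0,0]:
after L1 α=3/5: [168/5, 69, 672/5]
after L2 α=2/3: [398/15, 385/3, 2632/15]
rounded: [27, 128, 175]

at x=0,y=0 over L1,L2:
after L1 α=1/3: [239/3, 25, 167/3]
after L2 α=2/3: [1463/9, 251/3, 1169/9]
→ [163, 84, 130]

query (0,0) [L1,L3] — begin 0,0,0
L1 α=1/3: [239/3, 25, 167/3]
L3 α=3/4: [277/6, 589/4, 1283/12]
→ [46, 147, 107]

at x=0,y=3 over L1,L3,L4:
after L1 α=1: [118, 115, 226]
after L3 α=1/2: [138, 171/2, 289/2]
after L4 α=2/5: [804/5, 761/10, 1183/10]
= [161, 76, 118]

(1,0) stack=L1,L3,L4,L5; from [0,0,0]:
L1 α=3/5: [426/5, 477/5, 648/5]
L3 α=1: [178, 0, 69]
L4 α=2/3: [314/3, 146, 271/3]
L5 α=1/2: [395/6, 255/2, 422/3]
rounded: [66, 128, 141]

at x=0,y=0 over L1,L3,L4,L5,L6:
+L1 (α=1/3) → [239/3, 25, 167/3]
+L3 (α=3/4) → [277/6, 589/4, 1283/12]
+L4 (α=2/3) → [3205/18, 2221/12, 3947/36]
+L5 (α=1/6) → [20165/108, 13601/72, 24271/216]
+L6 (α=1/4) → [23621/144, 18137/96, 29311/288]
= [164, 189, 102]

query (0,1) [L1,L3,L4,L5,L6] — begin 0,0,0
after L1 α=1/2: [90, 253/2, 235/2]
after L3 α=1/3: [106, 328/3, 271/3]
after L4 α=5/6: [51, 794/9, 2671/18]
after L5 α=1/2: [82, 2189/18, 5947/36]
after L6 α=3/5: [839/5, 8021/45, 18313/90]
= [168, 178, 203]

at x=1,y=2 over L1,L3,L4,L5,L6:
+L1 (α=3/5) → [168/5, 69, 672/5]
+L3 (α=1/2) → [609/5, 113/2, 876/5]
+L4 (α=1/3) → [1828/15, 259/3, 999/5]
+L5 (α=5/7) → [7256/105, 2483/21, 3648/35]
+L6 (α=3/7) → [107774/735, 18563/147, 29187/245]
rounded: [147, 126, 119]

query (1,2) [L1,L3,L4,L5,L6,L7] — begin 0,0,0
+L1 (α=3/5) → [168/5, 69, 672/5]
+L3 (α=1/2) → [609/5, 113/2, 876/5]
+L4 (α=1/3) → [1828/15, 259/3, 999/5]
+L5 (α=5/7) → [7256/105, 2483/21, 3648/35]
+L6 (α=3/7) → [107774/735, 18563/147, 29187/245]
+L7 (α=1/3) → [341968/2205, 70789/441, 99289/735]
→ [155, 161, 135]

query (0,2) [L1,L3,L4,L5,L6,L7] — begin 0,0,0
+L1 (α=2/3) → [446/3, 58/3, 490/3]
+L3 (α=1/7) → [1030/7, 276/7, 1235/7]
+L4 (α=1/7) → [7300/49, 2741/49, 7697/49]
+L5 (α=1) → [139, 96, 42]
+L6 (α=1/6) → [412/3, 195/2, 95/2]
+L7 (α=1/2) → [359/3, 257/4, 565/4]
rounded: [120, 64, 141]


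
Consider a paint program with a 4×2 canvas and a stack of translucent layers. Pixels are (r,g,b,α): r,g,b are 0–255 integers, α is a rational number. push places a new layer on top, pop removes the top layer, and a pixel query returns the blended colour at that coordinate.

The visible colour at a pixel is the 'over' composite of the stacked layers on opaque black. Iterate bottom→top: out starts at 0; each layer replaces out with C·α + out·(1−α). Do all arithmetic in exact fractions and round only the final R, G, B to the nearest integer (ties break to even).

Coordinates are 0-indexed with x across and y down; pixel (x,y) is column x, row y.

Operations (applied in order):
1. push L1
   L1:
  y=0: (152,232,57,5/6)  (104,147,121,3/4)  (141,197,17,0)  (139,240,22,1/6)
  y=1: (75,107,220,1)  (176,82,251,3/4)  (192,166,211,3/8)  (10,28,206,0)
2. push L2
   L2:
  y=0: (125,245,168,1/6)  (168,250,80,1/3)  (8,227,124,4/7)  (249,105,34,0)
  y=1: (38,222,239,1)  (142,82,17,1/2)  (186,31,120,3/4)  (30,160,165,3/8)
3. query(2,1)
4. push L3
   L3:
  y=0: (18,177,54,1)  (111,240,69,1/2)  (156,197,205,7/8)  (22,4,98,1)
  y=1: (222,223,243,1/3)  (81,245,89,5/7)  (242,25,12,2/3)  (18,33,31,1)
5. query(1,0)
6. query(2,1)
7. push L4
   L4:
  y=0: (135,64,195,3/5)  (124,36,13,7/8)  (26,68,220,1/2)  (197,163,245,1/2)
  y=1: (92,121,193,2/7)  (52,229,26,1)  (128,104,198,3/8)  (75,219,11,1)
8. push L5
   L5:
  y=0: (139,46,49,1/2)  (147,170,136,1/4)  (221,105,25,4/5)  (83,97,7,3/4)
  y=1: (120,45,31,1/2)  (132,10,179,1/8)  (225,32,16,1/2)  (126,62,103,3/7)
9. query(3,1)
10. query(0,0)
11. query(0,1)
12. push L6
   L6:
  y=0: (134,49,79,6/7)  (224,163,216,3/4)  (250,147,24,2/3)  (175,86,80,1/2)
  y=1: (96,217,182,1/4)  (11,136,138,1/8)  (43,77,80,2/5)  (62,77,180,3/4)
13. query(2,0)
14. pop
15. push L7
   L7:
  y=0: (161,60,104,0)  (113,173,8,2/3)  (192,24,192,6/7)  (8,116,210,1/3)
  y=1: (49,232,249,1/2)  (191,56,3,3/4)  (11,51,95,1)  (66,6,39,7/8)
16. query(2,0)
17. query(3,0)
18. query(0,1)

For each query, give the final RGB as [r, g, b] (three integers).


at x=2,y=1 over L1,L2:
L1 α=3/8: [72, 249/4, 633/8]
L2 α=3/4: [315/2, 621/16, 3513/32]
→ [158, 39, 110]

(1,0) stack=L1,L2,L3; from [0,0,0]:
L1 α=3/4: [78, 441/4, 363/4]
L2 α=1/3: [108, 941/6, 523/6]
L3 α=1/2: [219/2, 2381/12, 937/12]
rounded: [110, 198, 78]

(2,1) stack=L1,L2,L3; from [0,0,0]:
after L1 α=3/8: [72, 249/4, 633/8]
after L2 α=3/4: [315/2, 621/16, 3513/32]
after L3 α=2/3: [1283/6, 1421/48, 1427/32]
rounded: [214, 30, 45]

(3,1) stack=L1,L2,L3,L4,L5; from [0,0,0]:
L1 α=0: [0, 0, 0]
L2 α=3/8: [45/4, 60, 495/8]
L3 α=1: [18, 33, 31]
L4 α=1: [75, 219, 11]
L5 α=3/7: [678/7, 1062/7, 353/7]
rounded: [97, 152, 50]

query (0,0) [L1,L2,L3,L4,L5] — begin 0,0,0
after L1 α=5/6: [380/3, 580/3, 95/2]
after L2 α=1/6: [2275/18, 3635/18, 811/12]
after L3 α=1: [18, 177, 54]
after L4 α=3/5: [441/5, 546/5, 693/5]
after L5 α=1/2: [568/5, 388/5, 469/5]
= [114, 78, 94]

at x=0,y=1 over L1,L2,L3,L4,L5:
+L1 (α=1) → [75, 107, 220]
+L2 (α=1) → [38, 222, 239]
+L3 (α=1/3) → [298/3, 667/3, 721/3]
+L4 (α=2/7) → [2042/21, 4061/21, 4763/21]
+L5 (α=1/2) → [2281/21, 2503/21, 2707/21]
= [109, 119, 129]

at x=2,y=0 over L1,L2,L3,L4,L5,L6:
after L1 α=0: [0, 0, 0]
after L2 α=4/7: [32/7, 908/7, 496/7]
after L3 α=7/8: [1919/14, 10561/56, 10541/56]
after L4 α=1/2: [2283/28, 14369/112, 22861/112]
after L5 α=4/5: [5407/28, 61409/560, 34061/560]
after L6 α=2/3: [6469/28, 226049/1680, 60941/1680]
rounded: [231, 135, 36]

query (2,0) [L1,L2,L3,L4,L5,L7] — begin 0,0,0
+L1 (α=0) → [0, 0, 0]
+L2 (α=4/7) → [32/7, 908/7, 496/7]
+L3 (α=7/8) → [1919/14, 10561/56, 10541/56]
+L4 (α=1/2) → [2283/28, 14369/112, 22861/112]
+L5 (α=4/5) → [5407/28, 61409/560, 34061/560]
+L7 (α=6/7) → [37663/196, 142049/3920, 679181/3920]
rounded: [192, 36, 173]

at x=3,y=0 over L1,L2,L3,L4,L5,L7:
+L1 (α=1/6) → [139/6, 40, 11/3]
+L2 (α=0) → [139/6, 40, 11/3]
+L3 (α=1) → [22, 4, 98]
+L4 (α=1/2) → [219/2, 167/2, 343/2]
+L5 (α=3/4) → [717/8, 749/8, 385/8]
+L7 (α=1/3) → [749/12, 1213/12, 1225/12]
= [62, 101, 102]

(0,1) stack=L1,L2,L3,L4,L5,L7; from [0,0,0]:
L1 α=1: [75, 107, 220]
L2 α=1: [38, 222, 239]
L3 α=1/3: [298/3, 667/3, 721/3]
L4 α=2/7: [2042/21, 4061/21, 4763/21]
L5 α=1/2: [2281/21, 2503/21, 2707/21]
L7 α=1/2: [1655/21, 7375/42, 3968/21]
= [79, 176, 189]


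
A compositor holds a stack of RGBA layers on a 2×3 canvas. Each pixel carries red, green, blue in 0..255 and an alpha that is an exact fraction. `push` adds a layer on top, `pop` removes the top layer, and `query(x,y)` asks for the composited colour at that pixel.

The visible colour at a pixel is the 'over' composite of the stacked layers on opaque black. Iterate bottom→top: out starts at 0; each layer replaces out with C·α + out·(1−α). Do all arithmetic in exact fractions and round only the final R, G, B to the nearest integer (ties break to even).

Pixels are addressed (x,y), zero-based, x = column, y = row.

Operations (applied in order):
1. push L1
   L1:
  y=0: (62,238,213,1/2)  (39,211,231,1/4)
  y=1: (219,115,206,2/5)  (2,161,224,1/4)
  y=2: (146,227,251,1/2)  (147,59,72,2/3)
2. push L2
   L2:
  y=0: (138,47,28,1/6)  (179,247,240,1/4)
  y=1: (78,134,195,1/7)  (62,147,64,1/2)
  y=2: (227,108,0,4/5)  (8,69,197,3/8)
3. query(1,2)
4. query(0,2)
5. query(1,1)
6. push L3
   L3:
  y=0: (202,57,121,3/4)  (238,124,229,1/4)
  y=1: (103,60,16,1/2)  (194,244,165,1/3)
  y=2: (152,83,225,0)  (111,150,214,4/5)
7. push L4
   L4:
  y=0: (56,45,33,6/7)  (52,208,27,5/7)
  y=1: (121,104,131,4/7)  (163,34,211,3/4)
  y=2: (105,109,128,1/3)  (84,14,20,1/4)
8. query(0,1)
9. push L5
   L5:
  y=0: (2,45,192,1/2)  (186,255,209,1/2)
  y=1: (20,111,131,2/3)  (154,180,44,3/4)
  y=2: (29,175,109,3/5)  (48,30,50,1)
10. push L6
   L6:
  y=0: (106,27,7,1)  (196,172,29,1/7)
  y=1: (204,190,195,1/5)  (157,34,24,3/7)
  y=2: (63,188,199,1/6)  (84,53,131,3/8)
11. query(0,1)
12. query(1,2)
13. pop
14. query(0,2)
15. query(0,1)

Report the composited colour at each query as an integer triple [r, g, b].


at x=1,y=2 over L1,L2:
after L1 α=2/3: [98, 118/3, 48]
after L2 α=3/8: [257/4, 1211/24, 831/8]
rounded: [64, 50, 104]

(0,2) stack=L1,L2; from [0,0,0]:
+L1 (α=1/2) → [73, 227/2, 251/2]
+L2 (α=4/5) → [981/5, 1091/10, 251/10]
→ [196, 109, 25]

at x=1,y=1 over L1,L2:
L1 α=1/4: [1/2, 161/4, 56]
L2 α=1/2: [125/4, 749/8, 60]
rounded: [31, 94, 60]

at x=0,y=1 over L1,L2,L3,L4:
+L1 (α=2/5) → [438/5, 46, 412/5]
+L2 (α=1/7) → [3018/35, 410/7, 3447/35]
+L3 (α=1/2) → [6623/70, 415/7, 4007/70]
+L4 (α=4/7) → [53749/490, 4157/49, 48701/490]
= [110, 85, 99]

at x=0,y=1 over L1,L2,L3,L4,L5,L6:
after L1 α=2/5: [438/5, 46, 412/5]
after L2 α=1/7: [3018/35, 410/7, 3447/35]
after L3 α=1/2: [6623/70, 415/7, 4007/70]
after L4 α=4/7: [53749/490, 4157/49, 48701/490]
after L5 α=2/3: [73349/1470, 15035/147, 59027/490]
after L6 α=1/5: [296638/3675, 17614/147, 165829/1225]
→ [81, 120, 135]

at x=1,y=2 over L1,L2,L3,L4,L5,L6:
+L1 (α=2/3) → [98, 118/3, 48]
+L2 (α=3/8) → [257/4, 1211/24, 831/8]
+L3 (α=4/5) → [2033/20, 15611/120, 7679/40]
+L4 (α=1/4) → [7779/80, 16171/160, 23837/160]
+L5 (α=1) → [48, 30, 50]
+L6 (α=3/8) → [123/2, 309/8, 643/8]
rounded: [62, 39, 80]

at x=0,y=2 over L1,L2,L3,L4,L5:
L1 α=1/2: [73, 227/2, 251/2]
L2 α=4/5: [981/5, 1091/10, 251/10]
L3 α=0: [981/5, 1091/10, 251/10]
L4 α=1/3: [829/5, 1636/15, 297/5]
L5 α=3/5: [2093/25, 11147/75, 2229/25]
→ [84, 149, 89]

at x=0,y=1 over L1,L2,L3,L4,L5:
+L1 (α=2/5) → [438/5, 46, 412/5]
+L2 (α=1/7) → [3018/35, 410/7, 3447/35]
+L3 (α=1/2) → [6623/70, 415/7, 4007/70]
+L4 (α=4/7) → [53749/490, 4157/49, 48701/490]
+L5 (α=2/3) → [73349/1470, 15035/147, 59027/490]
rounded: [50, 102, 120]


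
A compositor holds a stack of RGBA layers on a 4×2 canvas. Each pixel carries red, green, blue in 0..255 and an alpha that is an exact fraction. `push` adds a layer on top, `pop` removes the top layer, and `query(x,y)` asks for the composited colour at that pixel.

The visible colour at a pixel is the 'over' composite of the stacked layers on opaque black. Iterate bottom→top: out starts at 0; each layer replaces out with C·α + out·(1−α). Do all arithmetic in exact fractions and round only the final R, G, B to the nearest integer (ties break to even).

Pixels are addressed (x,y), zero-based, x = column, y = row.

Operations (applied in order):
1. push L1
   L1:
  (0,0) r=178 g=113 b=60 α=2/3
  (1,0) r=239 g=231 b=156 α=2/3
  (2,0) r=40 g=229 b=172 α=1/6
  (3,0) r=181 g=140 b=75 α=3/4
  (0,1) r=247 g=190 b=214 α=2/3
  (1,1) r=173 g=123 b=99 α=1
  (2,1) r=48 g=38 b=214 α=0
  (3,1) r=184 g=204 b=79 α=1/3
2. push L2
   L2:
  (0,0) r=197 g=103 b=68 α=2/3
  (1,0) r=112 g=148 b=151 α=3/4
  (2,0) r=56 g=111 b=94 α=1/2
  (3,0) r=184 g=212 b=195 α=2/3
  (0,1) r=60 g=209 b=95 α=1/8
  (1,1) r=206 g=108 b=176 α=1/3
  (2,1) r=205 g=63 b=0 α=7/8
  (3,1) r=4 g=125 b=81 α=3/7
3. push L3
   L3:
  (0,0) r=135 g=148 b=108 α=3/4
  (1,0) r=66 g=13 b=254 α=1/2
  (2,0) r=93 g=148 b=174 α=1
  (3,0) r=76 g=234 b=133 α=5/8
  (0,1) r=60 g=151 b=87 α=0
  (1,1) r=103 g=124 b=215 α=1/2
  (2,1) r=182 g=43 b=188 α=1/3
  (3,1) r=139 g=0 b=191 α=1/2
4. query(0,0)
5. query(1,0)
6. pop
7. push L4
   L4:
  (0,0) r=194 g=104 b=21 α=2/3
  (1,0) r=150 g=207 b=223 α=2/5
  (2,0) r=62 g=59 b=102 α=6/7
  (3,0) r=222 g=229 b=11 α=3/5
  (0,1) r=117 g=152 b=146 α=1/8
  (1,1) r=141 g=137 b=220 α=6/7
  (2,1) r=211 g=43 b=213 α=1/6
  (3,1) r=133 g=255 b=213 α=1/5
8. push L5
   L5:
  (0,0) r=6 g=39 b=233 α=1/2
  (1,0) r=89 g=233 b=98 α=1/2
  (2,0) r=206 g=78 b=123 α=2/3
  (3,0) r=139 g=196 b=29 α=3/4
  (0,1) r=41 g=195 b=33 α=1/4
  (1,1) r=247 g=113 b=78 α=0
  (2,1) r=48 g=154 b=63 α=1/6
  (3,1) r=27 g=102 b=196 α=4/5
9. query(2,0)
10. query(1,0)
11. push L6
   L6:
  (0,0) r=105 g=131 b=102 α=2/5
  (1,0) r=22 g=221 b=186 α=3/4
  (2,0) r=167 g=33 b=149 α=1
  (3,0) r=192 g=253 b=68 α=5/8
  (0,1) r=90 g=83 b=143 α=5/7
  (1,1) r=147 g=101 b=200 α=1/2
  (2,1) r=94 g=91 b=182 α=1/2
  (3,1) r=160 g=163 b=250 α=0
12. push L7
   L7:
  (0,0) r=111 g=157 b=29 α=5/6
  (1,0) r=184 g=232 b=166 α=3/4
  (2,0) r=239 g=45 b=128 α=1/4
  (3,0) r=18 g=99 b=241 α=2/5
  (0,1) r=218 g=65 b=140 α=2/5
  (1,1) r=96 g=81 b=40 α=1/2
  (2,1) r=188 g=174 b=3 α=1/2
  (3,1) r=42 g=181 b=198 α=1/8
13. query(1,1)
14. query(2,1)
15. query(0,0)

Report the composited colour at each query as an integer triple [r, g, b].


(0,0) stack=L1,L2,L3; from [0,0,0]:
+L1 (α=2/3) → [356/3, 226/3, 40]
+L2 (α=2/3) → [1538/9, 844/9, 176/3]
+L3 (α=3/4) → [5183/36, 1210/9, 287/3]
= [144, 134, 96]

query (1,0) [L1,L2,L3] — begin 0,0,0
+L1 (α=2/3) → [478/3, 154, 104]
+L2 (α=3/4) → [743/6, 299/2, 557/4]
+L3 (α=1/2) → [1139/12, 325/4, 1573/8]
= [95, 81, 197]

query (2,0) [L1,L2,L4,L5] — begin 0,0,0
L1 α=1/6: [20/3, 229/6, 86/3]
L2 α=1/2: [94/3, 895/12, 184/3]
L4 α=6/7: [1210/21, 5143/84, 2020/21]
L5 α=2/3: [9862/63, 18247/252, 7186/63]
= [157, 72, 114]

query (1,0) [L1,L2,L4,L5] — begin 0,0,0
after L1 α=2/3: [478/3, 154, 104]
after L2 α=3/4: [743/6, 299/2, 557/4]
after L4 α=2/5: [1343/10, 345/2, 691/4]
after L5 α=1/2: [2233/20, 811/4, 1083/8]
= [112, 203, 135]

query (1,1) [L1,L2,L4,L5,L6,L7] — begin 0,0,0
+L1 (α=1) → [173, 123, 99]
+L2 (α=1/3) → [184, 118, 374/3]
+L4 (α=6/7) → [1030/7, 940/7, 4334/21]
+L5 (α=0) → [1030/7, 940/7, 4334/21]
+L6 (α=1/2) → [2059/14, 1647/14, 4267/21]
+L7 (α=1/2) → [3403/28, 2781/28, 5107/42]
rounded: [122, 99, 122]

at x=2,y=1 over L1,L2,L4,L5,L6,L7:
+L1 (α=0) → [0, 0, 0]
+L2 (α=7/8) → [1435/8, 441/8, 0]
+L4 (α=1/6) → [8863/48, 2549/48, 71/2]
+L5 (α=1/6) → [46619/288, 20137/288, 481/12]
+L6 (α=1/2) → [73691/576, 46345/576, 2665/24]
+L7 (α=1/2) → [181979/1152, 146569/1152, 2737/48]
→ [158, 127, 57]

query (0,0) [L1,L2,L4,L5,L6,L7] — begin 0,0,0
after L1 α=2/3: [356/3, 226/3, 40]
after L2 α=2/3: [1538/9, 844/9, 176/3]
after L4 α=2/3: [5030/27, 2716/27, 302/9]
after L5 α=1/2: [2596/27, 3769/54, 2399/18]
after L6 α=2/5: [4486/45, 1697/18, 3623/30]
after L7 α=5/6: [29461/270, 15827/108, 7973/180]
→ [109, 147, 44]


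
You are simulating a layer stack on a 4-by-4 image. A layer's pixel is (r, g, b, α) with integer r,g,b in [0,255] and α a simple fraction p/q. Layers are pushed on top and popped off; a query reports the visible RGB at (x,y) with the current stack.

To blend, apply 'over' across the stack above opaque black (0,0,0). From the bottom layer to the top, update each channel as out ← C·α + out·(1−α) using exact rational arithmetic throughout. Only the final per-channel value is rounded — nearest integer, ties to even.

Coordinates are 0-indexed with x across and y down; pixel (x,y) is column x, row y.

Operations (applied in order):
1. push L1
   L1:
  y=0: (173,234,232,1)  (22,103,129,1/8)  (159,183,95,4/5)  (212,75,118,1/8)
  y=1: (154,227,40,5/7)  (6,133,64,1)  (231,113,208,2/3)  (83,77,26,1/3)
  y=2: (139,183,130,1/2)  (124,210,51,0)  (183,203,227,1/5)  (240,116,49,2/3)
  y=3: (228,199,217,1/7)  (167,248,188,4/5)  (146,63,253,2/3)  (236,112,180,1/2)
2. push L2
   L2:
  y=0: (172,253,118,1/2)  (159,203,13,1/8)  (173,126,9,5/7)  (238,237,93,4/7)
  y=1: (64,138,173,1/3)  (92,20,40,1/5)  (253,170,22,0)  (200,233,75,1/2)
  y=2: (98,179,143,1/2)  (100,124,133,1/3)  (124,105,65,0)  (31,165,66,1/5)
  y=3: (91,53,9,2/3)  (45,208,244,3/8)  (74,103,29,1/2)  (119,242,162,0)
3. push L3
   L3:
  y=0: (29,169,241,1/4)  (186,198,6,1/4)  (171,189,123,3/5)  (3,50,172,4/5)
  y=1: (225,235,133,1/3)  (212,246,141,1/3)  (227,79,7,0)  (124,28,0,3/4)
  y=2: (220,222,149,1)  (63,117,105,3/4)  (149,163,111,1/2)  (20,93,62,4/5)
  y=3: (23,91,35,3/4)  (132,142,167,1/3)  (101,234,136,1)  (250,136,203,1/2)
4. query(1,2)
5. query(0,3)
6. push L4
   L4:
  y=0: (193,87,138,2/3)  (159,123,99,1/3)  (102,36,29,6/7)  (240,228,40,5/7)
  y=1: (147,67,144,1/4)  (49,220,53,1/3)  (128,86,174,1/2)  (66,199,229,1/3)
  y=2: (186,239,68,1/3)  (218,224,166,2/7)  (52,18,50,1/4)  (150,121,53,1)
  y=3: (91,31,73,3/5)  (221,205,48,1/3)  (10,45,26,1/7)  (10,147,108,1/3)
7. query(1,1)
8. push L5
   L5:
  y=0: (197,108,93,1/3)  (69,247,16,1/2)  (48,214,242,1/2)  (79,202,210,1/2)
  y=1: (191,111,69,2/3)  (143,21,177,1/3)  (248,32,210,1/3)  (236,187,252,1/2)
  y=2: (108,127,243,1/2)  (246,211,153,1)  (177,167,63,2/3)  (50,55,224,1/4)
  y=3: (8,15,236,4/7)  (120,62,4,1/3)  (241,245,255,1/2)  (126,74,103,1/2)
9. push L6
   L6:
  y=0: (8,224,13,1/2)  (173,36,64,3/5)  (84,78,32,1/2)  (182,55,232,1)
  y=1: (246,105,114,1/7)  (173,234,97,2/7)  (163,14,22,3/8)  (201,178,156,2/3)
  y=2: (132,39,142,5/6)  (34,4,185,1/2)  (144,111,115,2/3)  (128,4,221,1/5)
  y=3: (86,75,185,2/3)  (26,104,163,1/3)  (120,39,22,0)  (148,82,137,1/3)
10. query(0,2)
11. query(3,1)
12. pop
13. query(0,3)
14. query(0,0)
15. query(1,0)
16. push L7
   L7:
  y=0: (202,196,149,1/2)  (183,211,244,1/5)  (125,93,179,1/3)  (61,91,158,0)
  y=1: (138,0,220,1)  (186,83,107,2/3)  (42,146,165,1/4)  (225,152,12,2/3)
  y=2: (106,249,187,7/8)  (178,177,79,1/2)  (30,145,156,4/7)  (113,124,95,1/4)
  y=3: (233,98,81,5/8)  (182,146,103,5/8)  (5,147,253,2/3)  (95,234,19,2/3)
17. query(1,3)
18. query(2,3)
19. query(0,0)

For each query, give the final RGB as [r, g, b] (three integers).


at x=1,y=2 over L1,L2,L3:
L1 α=0: [0, 0, 0]
L2 α=1/3: [100/3, 124/3, 133/3]
L3 α=3/4: [667/12, 1177/12, 539/6]
rounded: [56, 98, 90]

at x=0,y=3 over L1,L2,L3:
L1 α=1/7: [228/7, 199/7, 31]
L2 α=2/3: [1502/21, 941/21, 49/3]
L3 α=3/4: [2951/84, 3337/42, 91/3]
= [35, 79, 30]

at x=1,y=1 over L1,L2,L3,L4:
after L1 α=1: [6, 133, 64]
after L2 α=1/5: [116/5, 552/5, 296/5]
after L3 α=1/3: [1292/15, 778/5, 1297/15]
after L4 α=1/3: [3319/45, 2656/15, 3389/45]
rounded: [74, 177, 75]

(0,2) stack=L1,L2,L3,L4,L5,L6; from [0,0,0]:
L1 α=1/2: [139/2, 183/2, 65]
L2 α=1/2: [335/4, 541/4, 104]
L3 α=1: [220, 222, 149]
L4 α=1/3: [626/3, 683/3, 122]
L5 α=1/2: [475/3, 532/3, 365/2]
L6 α=5/6: [2455/18, 1117/18, 595/4]
→ [136, 62, 149]

at x=3,y=1 over L1,L2,L3,L4,L5,L6:
L1 α=1/3: [83/3, 77/3, 26/3]
L2 α=1/2: [683/6, 388/3, 251/6]
L3 α=3/4: [2915/24, 160/3, 251/24]
L4 α=1/3: [3707/36, 917/9, 2999/36]
L5 α=1/2: [12203/72, 1300/9, 12071/72]
L6 α=2/3: [41147/216, 4504/27, 34535/216]
→ [190, 167, 160]

query (0,3) [L1,L2,L3,L4,L5] — begin 0,0,0
+L1 (α=1/7) → [228/7, 199/7, 31]
+L2 (α=2/3) → [1502/21, 941/21, 49/3]
+L3 (α=3/4) → [2951/84, 3337/42, 91/3]
+L4 (α=3/5) → [14417/210, 1058/21, 839/15]
+L5 (α=4/7) → [16657/490, 1478/49, 5559/35]
= [34, 30, 159]

(0,0) stack=L1,L2,L3,L4,L5; from [0,0,0]:
+L1 (α=1) → [173, 234, 232]
+L2 (α=1/2) → [345/2, 487/2, 175]
+L3 (α=1/4) → [1093/8, 1799/8, 383/2]
+L4 (α=2/3) → [4181/24, 3191/24, 935/6]
+L5 (α=1/3) → [6545/36, 4487/36, 1214/9]
→ [182, 125, 135]

(1,0) stack=L1,L2,L3,L4,L5; from [0,0,0]:
after L1 α=1/8: [11/4, 103/8, 129/8]
after L2 α=1/8: [713/32, 2345/64, 1007/64]
after L3 α=1/4: [8091/128, 19707/256, 3405/256]
after L4 α=1/3: [6089/64, 11817/128, 5359/128]
after L5 α=1/2: [10505/128, 43433/256, 7407/256]
rounded: [82, 170, 29]

at x=1,y=3 over L1,L2,L3,L4,L5,L7:
after L1 α=4/5: [668/5, 992/5, 752/5]
after L2 α=3/8: [803/8, 202, 371/2]
after L3 α=1/3: [1331/12, 182, 538/3]
after L4 α=1/3: [2657/18, 569/3, 1220/9]
after L5 α=1/3: [3737/27, 1324/9, 2476/27]
after L7 α=5/8: [11927/72, 1757/12, 7111/72]
rounded: [166, 146, 99]

at x=2,y=3 over L1,L2,L3,L4,L5,L7:
+L1 (α=2/3) → [292/3, 42, 506/3]
+L2 (α=1/2) → [257/3, 145/2, 593/6]
+L3 (α=1) → [101, 234, 136]
+L4 (α=1/7) → [88, 207, 842/7]
+L5 (α=1/2) → [329/2, 226, 2627/14]
+L7 (α=2/3) → [349/6, 520/3, 3237/14]
rounded: [58, 173, 231]

at x=0,y=0 over L1,L2,L3,L4,L5,L7:
L1 α=1: [173, 234, 232]
L2 α=1/2: [345/2, 487/2, 175]
L3 α=1/4: [1093/8, 1799/8, 383/2]
L4 α=2/3: [4181/24, 3191/24, 935/6]
L5 α=1/3: [6545/36, 4487/36, 1214/9]
L7 α=1/2: [13817/72, 11543/72, 2555/18]
= [192, 160, 142]
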